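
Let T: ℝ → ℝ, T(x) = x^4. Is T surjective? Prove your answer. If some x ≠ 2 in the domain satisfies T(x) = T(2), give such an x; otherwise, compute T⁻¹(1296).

Since 4 is even, x^4 ≥ 0 for all x ∈ ℝ, so −1 ∈ ℝ has no preimage. Thus T is not surjective.
For the follow-up, such an x exists: taking x = −2 ∈ ℝ gives T(−2) = 16 = T(2) with −2 ≠ 2.

-2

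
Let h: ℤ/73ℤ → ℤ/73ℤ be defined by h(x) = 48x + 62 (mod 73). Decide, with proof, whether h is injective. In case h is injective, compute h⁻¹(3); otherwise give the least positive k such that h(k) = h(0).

Recall: h is injective when h(x_1) = h(x_2) forces x_1 = x_2.
If h(x_1) = h(x_2), then 48x_1 ≡ 48x_2 (mod 73). Because gcd(48, 73) = 1, we may cancel 48 to get x_1 ≡ x_2 (mod 73).
Thus h is injective.
We now compute 48⁻¹ mod 73 explicitly. Euclid's algorithm: 73 = 1·48 + 25, 48 = 1·25 + 23, 25 = 1·23 + 2, 23 = 11·2 + 1; back-substituting gives 1 = 35·48 − 23·73, so 48⁻¹ ≡ 35 (mod 73).
Since h is injective, we compute h⁻¹(3): solve 48x + 62 ≡ 3 (mod 73), i.e. 48x ≡ 14 (mod 73).
Multiplying by 48⁻¹ = 35 gives x ≡ 35·14 = 490 = 6·73 + 52 ≡ 52 (mod 73).
Check: h(52) = 48·52 + 62 = 2558 = 35·73 + 3 ≡ 3 (mod 73).

52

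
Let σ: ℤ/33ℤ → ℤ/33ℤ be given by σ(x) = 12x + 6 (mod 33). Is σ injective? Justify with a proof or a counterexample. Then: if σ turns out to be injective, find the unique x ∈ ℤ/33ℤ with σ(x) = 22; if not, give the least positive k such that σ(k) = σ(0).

By definition, injectivity means: for all u, v in the domain, σ(u) = σ(v) implies u = v.
We have gcd(12, 33) = 3 > 1. Taking u = 0 and v = 11: σ(0) = 6 and σ(11) = 12·11 + 6 = 138 ≡ 6 (mod 33).
So σ(0) = σ(11) while 0 ≠ 11, thus σ is not injective.
Since σ is not injective, we find the least positive k with σ(k) = σ(0): this means 12k ≡ 0 (mod 33), i.e. 33 ∣ 12k. Since gcd(12, 33) = 3, dividing through by 3 this holds exactly when 11 ∣ 4k, and as gcd(4, 11) = 1, exactly when 11 ∣ k.
The smallest positive such k is 11.

11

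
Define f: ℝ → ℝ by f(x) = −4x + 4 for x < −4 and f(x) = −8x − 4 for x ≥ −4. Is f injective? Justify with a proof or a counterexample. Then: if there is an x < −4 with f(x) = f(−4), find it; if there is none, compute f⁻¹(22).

Both pieces are strictly decreasing (slopes −4 and −8), so each is injective on its own interval.
The left piece maps (−∞, −4) onto (20, ∞); the right piece maps [−4, ∞) onto (−∞, 28].
These images overlap. In particular f(−4) = 28 (right piece), and solving −4x + 4 = 28 on the left piece gives x = −6 < −4.
So f(−6) = f(−4) with −6 ≠ −4, and f is not injective. This x = −6 is the requested value below −4.

-6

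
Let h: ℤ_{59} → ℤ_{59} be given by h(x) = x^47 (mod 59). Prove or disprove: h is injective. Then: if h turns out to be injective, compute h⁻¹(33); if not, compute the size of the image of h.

40

Since 59 is prime, the nonzero elements of ℤ_{59} form a cyclic group of order 58.
As gcd(47, 58) = 1, raising to the 47th power is a bijection on this group: if a^47 ≡ b^47 then (ab^{−1})^47 = 1, and the only element of order dividing gcd(47, 58) = 1 is 1, so a = b.
With h(0) = 0 this makes h injective on all of ℤ_{59}, hence bijective (finite equal-size domain and codomain). In particular h is injective.
Since h is injective, we find the preimage of 33. The inverse of x ↦ x^47 on (ℤ_{59})^× is x ↦ x^21, because 47·21 = 987 = 17·58 + 1 ≡ 1 (mod 58) and x^{58} = 1 for x ≠ 0 (Fermat). So h⁻¹(33) = 33^21 mod 59.
Repeated squaring mod 59: 33^1 ≡ 33, 33^2 ≡ 33² = 1089 ≡ 27, 33^4 ≡ 27² = 729 ≡ 21, 33^8 ≡ 21² = 441 ≡ 28, 33^16 ≡ 28² = 784 ≡ 17. Since 21 = 16 + 4 + 1, 33^21 ≡ 17·21·33: 17·21 = 357 ≡ 3, then 3·33 = 99 ≡ 40. So 33^21 ≡ 40 (mod 59).
Hence h⁻¹(33) = 40.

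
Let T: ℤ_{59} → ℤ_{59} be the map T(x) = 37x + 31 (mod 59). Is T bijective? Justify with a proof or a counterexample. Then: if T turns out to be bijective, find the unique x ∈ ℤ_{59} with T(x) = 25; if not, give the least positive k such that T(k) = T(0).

11

Recall: injectivity means: for all x_1, x_2 in the domain, T(x_1) = T(x_2) implies x_1 = x_2.
If T(x_1) = T(x_2), then 37x_1 ≡ 37x_2 (mod 59). Because gcd(37, 59) = 1, we may cancel 37 to get x_1 ≡ x_2 (mod 59).
We now compute 37⁻¹ mod 59 explicitly. Euclid's algorithm: 59 = 1·37 + 22, 37 = 1·22 + 15, 22 = 1·15 + 7, 15 = 2·7 + 1; back-substituting gives 1 = 8·37 − 5·59, so 37⁻¹ ≡ 8 (mod 59).
For any y ∈ ℤ_{59}, x = 8(y − 31) mod 59 satisfies T(x) = 37·8(y − 31) + 31 ≡ y (since 37·8 ≡ 1 mod 59). So every y has a preimage.
Therefore T is bijective.
Since T is bijective, we compute T⁻¹(25): solve 37x + 31 ≡ 25 (mod 59), i.e. 37x ≡ 53 (mod 59).
Multiplying by 37⁻¹ = 8 gives x ≡ 8·53 = 424 = 7·59 + 11 ≡ 11 (mod 59).
Check: T(11) = 37·11 + 31 = 438 = 7·59 + 25 ≡ 25 (mod 59).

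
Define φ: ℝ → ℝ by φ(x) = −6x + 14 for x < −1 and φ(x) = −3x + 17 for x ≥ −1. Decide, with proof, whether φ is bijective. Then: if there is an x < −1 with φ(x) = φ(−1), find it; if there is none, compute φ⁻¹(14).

1

Both pieces are strictly decreasing (slopes −6 and −3), so each is injective on its own interval.
The left piece maps (−∞, −1) onto (20, ∞); the right piece maps [−1, ∞) onto (−∞, 20].
Since 20 = 20, the images partition ℝ: φ is injective and surjective, hence bijective.
Because the two images are disjoint, no x < −1 has φ(x) = φ(−1), so we compute φ⁻¹(14): 14 lies in (−∞, 20], so solve −3x + 17 = 14: x = (14 − 17)/(−3) = 1.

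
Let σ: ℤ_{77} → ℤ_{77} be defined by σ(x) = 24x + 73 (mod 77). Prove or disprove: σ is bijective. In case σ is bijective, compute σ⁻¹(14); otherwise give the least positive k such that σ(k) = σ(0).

Recall that σ is injective when σ(u) = σ(v) forces u = v.
Suppose σ(u) = σ(v) in ℤ_{77}. Then 24u + 73 ≡ 24v + 73 (mod 77), therefore 24(u − v) ≡ 0 (mod 77).
Since gcd(24, 77) = 1, 24 is invertible modulo 77, so u − v ≡ 0 (mod 77), i.e. u = v.
We now compute 24⁻¹ mod 77 explicitly. Euclid's algorithm: 77 = 3·24 + 5, 24 = 4·5 + 4, 5 = 1·4 + 1; back-substituting gives 1 = 61·24 − 19·77, so 24⁻¹ ≡ 61 (mod 77).
Then y ↦ 61(y − 73) is a two-sided inverse to σ, so every y ∈ ℤ_{77} has a preimage.
So σ is bijective.
Since σ is bijective, we find σ⁻¹(14): we need 24x ≡ 14 − 73 ≡ 18 (mod 77). Using 24⁻¹ = 61: x ≡ 61·18 = 1098 = 14·77 + 20, so x = 20.
Check: σ(20) = 24·20 + 73 = 553 = 7·77 + 14 ≡ 14 (mod 77).

20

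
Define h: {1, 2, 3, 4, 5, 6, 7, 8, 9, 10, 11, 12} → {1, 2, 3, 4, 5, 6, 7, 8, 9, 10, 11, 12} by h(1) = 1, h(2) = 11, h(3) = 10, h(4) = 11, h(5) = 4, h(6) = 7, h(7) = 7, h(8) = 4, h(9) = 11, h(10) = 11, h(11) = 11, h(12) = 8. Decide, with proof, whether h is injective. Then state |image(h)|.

6

h(2) = 11 = h(4) with 2 ≠ 4, so h is not injective.
The image of h is {1, 4, 7, 8, 10, 11}, which has 6 elements.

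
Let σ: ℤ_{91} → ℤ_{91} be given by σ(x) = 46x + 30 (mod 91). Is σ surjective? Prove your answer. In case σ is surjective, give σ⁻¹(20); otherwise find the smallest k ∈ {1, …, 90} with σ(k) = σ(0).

Since gcd(46, 91) = 1, 46 is invertible modulo 91. Euclid's algorithm: 91 = 1·46 + 45, 46 = 1·45 + 1; back-substituting gives 1 = 2·46 − 1·91, so 46⁻¹ ≡ 2 (mod 91).
Then y ↦ 2(y − 30) is a two-sided inverse to σ, so every y ∈ ℤ_{91} has a preimage.
Hence σ is surjective.
Since σ is surjective, we find σ⁻¹(20): we need 46x ≡ 20 − 30 ≡ 81 (mod 91). Using 46⁻¹ = 2: x ≡ 2·81 = 162 = 1·91 + 71, so x = 71.
Check: σ(71) = 46·71 + 30 = 3296 = 36·91 + 20 ≡ 20 (mod 91).

71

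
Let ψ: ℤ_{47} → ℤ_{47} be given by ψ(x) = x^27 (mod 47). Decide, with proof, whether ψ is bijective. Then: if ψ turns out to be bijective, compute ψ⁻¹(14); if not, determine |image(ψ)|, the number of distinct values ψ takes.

Since 47 is prime, the nonzero elements of ℤ_{47} form a cyclic group of order 46.
As gcd(27, 46) = 1, raising to the 27th power is a bijection on this group: if s^27 ≡ t^27 then (st^{−1})^27 = 1, and the only element of order dividing gcd(27, 46) = 1 is 1, so s = t.
With ψ(0) = 0 this makes ψ injective on all of ℤ_{47}, hence bijective (finite equal-size domain and codomain). In particular ψ is bijective.
Since ψ is bijective, we find the preimage of 14. The inverse of x ↦ x^27 on (ℤ_{47})^× is x ↦ x^29, because 27·29 = 783 = 17·46 + 1 ≡ 1 (mod 46) and x^{46} = 1 for x ≠ 0 (Fermat). So ψ⁻¹(14) = 14^29 mod 47.
Repeated squaring mod 47: 14^1 ≡ 14, 14^2 ≡ 14² = 196 ≡ 8, 14^4 ≡ 8² = 64 ≡ 17, 14^8 ≡ 17² = 289 ≡ 7, 14^16 ≡ 7² = 49 ≡ 2. Since 29 = 16 + 8 + 4 + 1, 14^29 ≡ 2·7·17·14: 2·7 = 14, then 14·17 = 238 ≡ 3, then 3·14 = 42. So 14^29 ≡ 42 (mod 47).
Hence ψ⁻¹(14) = 42.

42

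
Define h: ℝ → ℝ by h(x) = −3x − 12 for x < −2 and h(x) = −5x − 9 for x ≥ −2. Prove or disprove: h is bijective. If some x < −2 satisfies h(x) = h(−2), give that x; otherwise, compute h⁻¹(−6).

Both pieces are strictly decreasing (slopes −3 and −5), so each is injective on its own interval.
The left piece maps (−∞, −2) onto (−6, ∞); the right piece maps [−2, ∞) onto (−∞, 1].
These images overlap. In particular h(−2) = 1 (right piece), and solving −3x − 12 = 1 on the left piece gives x = −13/3 < −2.
So h(−13/3) = h(−2) with −13/3 ≠ −2, and h is not injective, hence not bijective. This x = −13/3 is the requested value below −2.

-13/3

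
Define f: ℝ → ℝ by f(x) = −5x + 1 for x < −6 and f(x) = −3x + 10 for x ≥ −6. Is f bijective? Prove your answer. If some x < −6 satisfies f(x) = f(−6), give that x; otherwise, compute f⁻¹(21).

-11/3

Both pieces are strictly decreasing (slopes −5 and −3), so each is injective on its own interval.
The left piece maps (−∞, −6) onto (31, ∞); the right piece maps [−6, ∞) onto (−∞, 28].
The images leave a gap (31 has no preimage), so f is not surjective, hence not bijective.
Because the two images are disjoint, no x < −6 has f(x) = f(−6), so we compute f⁻¹(21): 21 lies in (−∞, 28], so solve −3x + 10 = 21: x = (21 − 10)/(−3) = −11/3.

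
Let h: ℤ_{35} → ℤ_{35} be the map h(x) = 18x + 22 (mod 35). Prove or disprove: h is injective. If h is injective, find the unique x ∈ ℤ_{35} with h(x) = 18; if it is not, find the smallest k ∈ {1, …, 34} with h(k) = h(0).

Suppose h(x_1) = h(x_2) in ℤ_{35}. Then 18x_1 + 22 ≡ 18x_2 + 22 (mod 35), so 18(x_1 − x_2) ≡ 0 (mod 35).
Since gcd(18, 35) = 1, 18 is invertible modulo 35, therefore x_1 − x_2 ≡ 0 (mod 35), i.e. x_1 = x_2.
Hence h is injective.
We now compute 18⁻¹ mod 35 explicitly. Euclid's algorithm: 35 = 1·18 + 17, 18 = 1·17 + 1; back-substituting gives 1 = 2·18 − 1·35, so 18⁻¹ ≡ 2 (mod 35).
Since h is injective, we find h⁻¹(18): we need 18x ≡ 18 − 22 ≡ 31 (mod 35). Using 18⁻¹ = 2: x ≡ 2·31 = 62 = 1·35 + 27, so x = 27.
Check: h(27) = 18·27 + 22 = 508 = 14·35 + 18 ≡ 18 (mod 35).

27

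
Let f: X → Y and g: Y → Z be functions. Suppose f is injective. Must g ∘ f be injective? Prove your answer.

No. Take X = Y = Z = {1, 2}, f = identity (injective), and g(x) = 1 for every x.
Then (g ∘ f)(1) = 1 = (g ∘ f)(2) with 1 ≠ 2, so g ∘ f is not injective.

not injective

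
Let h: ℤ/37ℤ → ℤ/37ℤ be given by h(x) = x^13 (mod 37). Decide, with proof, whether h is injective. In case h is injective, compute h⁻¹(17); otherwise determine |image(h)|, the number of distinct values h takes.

Since 37 is prime, the nonzero elements of ℤ/37ℤ form a cyclic group of order 36.
As gcd(13, 36) = 1, raising to the 13th power is a bijection on this group: if x_1^13 ≡ x_2^13 then (x_1x_2^{−1})^13 = 1, and the only element of order dividing gcd(13, 36) = 1 is 1, so x_1 = x_2.
With h(0) = 0 this makes h injective on all of ℤ/37ℤ, hence bijective (finite equal-size domain and codomain). In particular h is injective.
Since h is injective, we find the preimage of 17. The inverse of x ↦ x^13 on (ℤ/37ℤ)^× is x ↦ x^25, because 13·25 = 325 = 9·36 + 1 ≡ 1 (mod 36) and x^{36} = 1 for x ≠ 0 (Fermat). So h⁻¹(17) = 17^25 mod 37.
Repeated squaring mod 37: 17^1 ≡ 17, 17^2 ≡ 17² = 289 ≡ 30, 17^4 ≡ 30² = 900 ≡ 12, 17^8 ≡ 12² = 144 ≡ 33, 17^16 ≡ 33² = 1089 ≡ 16. Since 25 = 16 + 8 + 1, 17^25 ≡ 16·33·17: 16·33 = 528 ≡ 10, then 10·17 = 170 ≡ 22. So 17^25 ≡ 22 (mod 37).
Hence h⁻¹(17) = 22.

22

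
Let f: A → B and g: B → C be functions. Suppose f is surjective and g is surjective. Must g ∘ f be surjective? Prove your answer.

Let c ∈ C. Since g is surjective, there is b ∈ B with g(b) = c. Since f is surjective, there is a ∈ A with f(a) = b.
Then (g ∘ f)(a) = g(b) = c. Hence g ∘ f is surjective.

surjective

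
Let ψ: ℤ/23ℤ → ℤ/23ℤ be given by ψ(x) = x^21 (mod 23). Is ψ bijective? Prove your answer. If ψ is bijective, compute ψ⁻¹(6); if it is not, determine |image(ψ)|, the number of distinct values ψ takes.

4

Since 23 is prime, the nonzero elements of ℤ/23ℤ form a cyclic group of order 22.
As gcd(21, 22) = 1, raising to the 21st power is a bijection on this group: if a^21 ≡ b^21 then (ab^{−1})^21 = 1, and the only element of order dividing gcd(21, 22) = 1 is 1, so a = b.
With ψ(0) = 0 this makes ψ injective on all of ℤ/23ℤ, hence bijective (finite equal-size domain and codomain). In particular ψ is bijective.
Since ψ is bijective, we find the preimage of 6. The inverse of x ↦ x^21 on (ℤ/23ℤ)^× is x ↦ x^21, because 21·21 = 441 = 20·22 + 1 ≡ 1 (mod 22) and x^{22} = 1 for x ≠ 0 (Fermat). So ψ⁻¹(6) = 6^21 mod 23.
Repeated squaring mod 23: 6^1 ≡ 6, 6^2 ≡ 6² = 36 ≡ 13, 6^4 ≡ 13² = 169 ≡ 8, 6^8 ≡ 8² = 64 ≡ 18, 6^16 ≡ 18² = 324 ≡ 2. Since 21 = 16 + 4 + 1, 6^21 ≡ 2·8·6: 2·8 = 16, then 16·6 = 96 ≡ 4. So 6^21 ≡ 4 (mod 23).
Hence ψ⁻¹(6) = 4.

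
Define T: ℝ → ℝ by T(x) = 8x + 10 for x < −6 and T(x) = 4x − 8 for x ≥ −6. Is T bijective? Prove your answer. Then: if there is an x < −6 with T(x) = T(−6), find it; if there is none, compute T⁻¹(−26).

-9/2

Both pieces are strictly increasing (slopes 8 and 4), so each is injective on its own interval.
The left piece maps (−∞, −6) onto (−∞, −38); the right piece maps [−6, ∞) onto [−32, ∞).
The images leave a gap (−38 has no preimage), so T is not surjective, hence not bijective.
Because the two images are disjoint, no x < −6 has T(x) = T(−6), so we compute T⁻¹(−26): −26 lies in [−32, ∞), so solve 4x − 8 = −26: x = (−26 + 8)/4 = −9/2.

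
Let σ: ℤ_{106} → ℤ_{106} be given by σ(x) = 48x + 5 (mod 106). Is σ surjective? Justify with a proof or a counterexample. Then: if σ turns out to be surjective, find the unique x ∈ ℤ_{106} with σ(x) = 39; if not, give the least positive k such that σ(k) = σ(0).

53

Recall that surjectivity means every element of the codomain has a preimage under σ.
Since gcd(48, 106) = 2, we have 48x ≡ 0 (mod 2) for all x, so σ(x) ≡ 1 (mod 2).
But 0 ≢ 1 (mod 2), so 0 ∈ ℤ_{106} has no preimage. So σ is not surjective.
Since σ is not surjective, we find the least positive k with σ(k) = σ(0): this means 48k ≡ 0 (mod 106), i.e. 106 ∣ 48k. Since gcd(48, 106) = 2, dividing through by 2 this holds exactly when 53 ∣ 24k, and as gcd(24, 53) = 1, exactly when 53 ∣ k.
The smallest positive such k is 53.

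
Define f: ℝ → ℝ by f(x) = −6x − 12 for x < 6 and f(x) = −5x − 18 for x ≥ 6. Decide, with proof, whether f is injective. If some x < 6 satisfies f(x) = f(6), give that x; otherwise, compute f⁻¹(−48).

6

Both pieces are strictly decreasing (slopes −6 and −5), so each is injective on its own interval.
The left piece maps (−∞, 6) onto (−48, ∞); the right piece maps [6, ∞) onto (−∞, −48].
These images are disjoint, so no value is attained by both pieces. Hence f is injective.
Because the two images are disjoint, no x < 6 has f(x) = f(6), so we compute f⁻¹(−48): −48 lies in (−∞, −48], so solve −5x − 18 = −48: x = (−48 + 18)/(−5) = 6.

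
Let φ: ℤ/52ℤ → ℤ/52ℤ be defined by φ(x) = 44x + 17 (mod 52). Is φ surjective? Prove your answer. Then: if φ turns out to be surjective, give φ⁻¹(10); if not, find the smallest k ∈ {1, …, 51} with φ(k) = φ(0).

Since gcd(44, 52) = 4, we have 44x ≡ 0 (mod 4) for all x, so φ(x) ≡ 1 (mod 4).
But 0 ≢ 1 (mod 4), so 0 ∈ ℤ/52ℤ has no preimage. Thus φ is not surjective.
Since φ is not surjective, we find the least positive k with φ(k) = φ(0): this means 44k ≡ 0 (mod 52), i.e. 52 ∣ 44k. Since gcd(44, 52) = 4, dividing through by 4 this holds exactly when 13 ∣ 11k, and as gcd(11, 13) = 1, exactly when 13 ∣ k.
The smallest positive such k is 13.

13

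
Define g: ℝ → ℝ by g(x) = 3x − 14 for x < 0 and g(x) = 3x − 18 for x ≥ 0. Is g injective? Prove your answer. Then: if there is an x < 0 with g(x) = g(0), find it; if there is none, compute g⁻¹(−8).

-4/3

Both pieces are strictly increasing (slopes 3 and 3), so each is injective on its own interval.
The left piece maps (−∞, 0) onto (−∞, −14); the right piece maps [0, ∞) onto [−18, ∞).
These images overlap. In particular g(0) = −18 (right piece), and solving 3x − 14 = −18 on the left piece gives x = −4/3 < 0.
So g(−4/3) = g(0) with −4/3 ≠ 0, and g is not injective. This x = −4/3 is the requested value below 0.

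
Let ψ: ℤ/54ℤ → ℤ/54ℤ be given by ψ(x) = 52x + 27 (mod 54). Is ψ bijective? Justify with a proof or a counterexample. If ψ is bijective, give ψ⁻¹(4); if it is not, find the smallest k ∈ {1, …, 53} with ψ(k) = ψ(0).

By definition, injectivity means: for all x_1, x_2 in the domain, ψ(x_1) = ψ(x_2) implies x_1 = x_2.
We have gcd(52, 54) = 2 > 1. Taking x_1 = 0 and x_2 = 27: ψ(0) = 27 and ψ(27) = 52·27 + 27 = 1431 ≡ 27 (mod 54).
So ψ(0) = ψ(27) while 0 ≠ 27, therefore ψ is not injective, hence not bijective.
Since ψ is not bijective, we find the least positive k with ψ(k) = ψ(0): this means 52k ≡ 0 (mod 54), i.e. 54 ∣ 52k. Since gcd(52, 54) = 2, dividing through by 2 this holds exactly when 27 ∣ 26k, and as gcd(26, 27) = 1, exactly when 27 ∣ k.
The smallest positive such k is 27.

27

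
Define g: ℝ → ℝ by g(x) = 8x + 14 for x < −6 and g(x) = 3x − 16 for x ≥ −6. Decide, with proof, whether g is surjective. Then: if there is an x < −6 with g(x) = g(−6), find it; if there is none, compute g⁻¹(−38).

Both pieces are strictly increasing (slopes 8 and 3), so each is injective on its own interval.
The left piece maps (−∞, −6) onto (−∞, −34); the right piece maps [−6, ∞) onto [−34, ∞).
These images together cover ℝ, so g is surjective.
Because the two images are disjoint, no x < −6 has g(x) = g(−6), so we compute g⁻¹(−38): −38 lies in (−∞, −34), so solve 8x + 14 = −38: x = (−38 − 14)/8 = −13/2.

-13/2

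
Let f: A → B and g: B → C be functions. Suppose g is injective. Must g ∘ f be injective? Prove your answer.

No. Take A = {1, 2}, B = C = {1, 2, 3, 4}, f(1) = f(2) = 1, and g = identity (injective).
Then (g ∘ f)(1) = (g ∘ f)(2) = 1 with 1 ≠ 2, so g ∘ f is not injective.

not injective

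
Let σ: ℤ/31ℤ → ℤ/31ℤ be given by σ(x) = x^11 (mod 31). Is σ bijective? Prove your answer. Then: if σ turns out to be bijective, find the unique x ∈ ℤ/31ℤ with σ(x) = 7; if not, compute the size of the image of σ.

20

Since 31 is prime, the nonzero elements of ℤ/31ℤ form a cyclic group of order 30.
As gcd(11, 30) = 1, raising to the 11th power is a bijection on this group: if a^11 ≡ b^11 then (ab^{−1})^11 = 1, and the only element of order dividing gcd(11, 30) = 1 is 1, so a = b.
With σ(0) = 0 this makes σ injective on all of ℤ/31ℤ, hence bijective (finite equal-size domain and codomain). In particular σ is bijective.
Since σ is bijective, we find the preimage of 7. The inverse of x ↦ x^11 on (ℤ/31ℤ)^× is x ↦ x^11, because 11·11 = 121 = 4·30 + 1 ≡ 1 (mod 30) and x^{30} = 1 for x ≠ 0 (Fermat). So σ⁻¹(7) = 7^11 mod 31.
Repeated squaring mod 31: 7^1 ≡ 7, 7^2 ≡ 7² = 49 ≡ 18, 7^4 ≡ 18² = 324 ≡ 14, 7^8 ≡ 14² = 196 ≡ 10. Since 11 = 8 + 2 + 1, 7^11 ≡ 10·18·7: 10·18 = 180 ≡ 25, then 25·7 = 175 ≡ 20. So 7^11 ≡ 20 (mod 31).
Hence σ⁻¹(7) = 20.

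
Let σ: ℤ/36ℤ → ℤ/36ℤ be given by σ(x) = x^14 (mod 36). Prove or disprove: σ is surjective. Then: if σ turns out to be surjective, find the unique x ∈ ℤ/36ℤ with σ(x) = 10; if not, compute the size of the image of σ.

σ(0) = 0^14 = 0.
σ(6): Repeated squaring mod 36: 6^1 ≡ 6, 6^2 ≡ 6² = 36 ≡ 0, 6^4 ≡ 0² = 0, 6^8 ≡ 0² = 0. Since 14 = 8 + 4 + 2, 6^14 ≡ 0·0·0: 0·0 = 0, then 0·0 = 0. So 6^14 ≡ 0 (mod 36).
So σ(0) = σ(6) = 0 while 0 ≠ 6, hence σ is not injective.
A non-injective map from the 36-element set ℤ/36ℤ to itself takes at most 35 distinct values, so it cannot be surjective. Therefore σ is not surjective.
Since σ is not surjective, we determine |image(σ)|. Computing x^14 mod 36 for each x (by repeated squaring, reducing mod 36 at every step), the values σ(0), σ(1), …, σ(35) are: 0, 1, 4, 9, 16, 25, 0, 13, 28, 9, 28, 13, 0, 25, 16, 9, 4, 1, 0, 1, 4, 9, 16, 25, 0, 13, 28, 9, 28, 13, 0, 25, 16, 9, 4, 1.
The distinct values are {0, 1, 4, 9, 13, 16, 25, 28}; there are 8 of them.

8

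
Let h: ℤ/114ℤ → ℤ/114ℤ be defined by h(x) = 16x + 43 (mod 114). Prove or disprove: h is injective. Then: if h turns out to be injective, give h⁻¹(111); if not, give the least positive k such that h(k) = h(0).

57

We have gcd(16, 114) = 2 > 1. Taking x_1 = 0 and x_2 = 57: h(0) = 43 and h(57) = 16·57 + 43 = 955 ≡ 43 (mod 114).
So h(0) = h(57) while 0 ≠ 57, therefore h is not injective.
Since h is not injective, we find the least positive k with h(k) = h(0): this means 16k ≡ 0 (mod 114), i.e. 114 ∣ 16k. Since gcd(16, 114) = 2, dividing through by 2 this holds exactly when 57 ∣ 8k, and as gcd(8, 57) = 1, exactly when 57 ∣ k.
The smallest positive such k is 57.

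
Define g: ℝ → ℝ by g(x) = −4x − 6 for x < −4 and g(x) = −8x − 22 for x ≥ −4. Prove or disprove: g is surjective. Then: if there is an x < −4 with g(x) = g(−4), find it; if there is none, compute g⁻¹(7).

Both pieces are strictly decreasing (slopes −4 and −8), so each is injective on its own interval.
The left piece maps (−∞, −4) onto (10, ∞); the right piece maps [−4, ∞) onto (−∞, 10].
These images together cover ℝ, so g is surjective.
Because the two images are disjoint, no x < −4 has g(x) = g(−4), so we compute g⁻¹(7): 7 lies in (−∞, 10], so solve −8x − 22 = 7: x = (7 + 22)/(−8) = −29/8.

-29/8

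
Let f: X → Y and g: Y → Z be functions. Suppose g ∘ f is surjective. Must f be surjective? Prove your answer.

No. Take X = {1}, Y = {1, 2, 3}, Z = {1}, f(a) = 1 for every a ∈ X, and g(b) = 1 for every b ∈ Y.
Then g ∘ f is surjective onto {1}, but 3 ∈ Y has no preimage under f, so f is not surjective.

not surjective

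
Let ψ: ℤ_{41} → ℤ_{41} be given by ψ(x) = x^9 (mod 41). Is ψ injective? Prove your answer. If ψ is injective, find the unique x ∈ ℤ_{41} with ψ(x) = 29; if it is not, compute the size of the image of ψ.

Since 41 is prime, the nonzero elements of ℤ_{41} form a cyclic group of order 40.
As gcd(9, 40) = 1, raising to the 9th power is a bijection on this group: if x_1^9 ≡ x_2^9 then (x_1x_2^{−1})^9 = 1, and the only element of order dividing gcd(9, 40) = 1 is 1, so x_1 = x_2.
With ψ(0) = 0 this makes ψ injective on all of ℤ_{41}, hence bijective (finite equal-size domain and codomain). In particular ψ is injective.
Since ψ is injective, we find the preimage of 29. The inverse of x ↦ x^9 on (ℤ_{41})^× is x ↦ x^9, because 9·9 = 81 = 2·40 + 1 ≡ 1 (mod 40) and x^{40} = 1 for x ≠ 0 (Fermat). So ψ⁻¹(29) = 29^9 mod 41.
Repeated squaring mod 41: 29^1 ≡ 29, 29^2 ≡ 29² = 841 ≡ 21, 29^4 ≡ 21² = 441 ≡ 31, 29^8 ≡ 31² = 961 ≡ 18. Since 9 = 8 + 1, 29^9 ≡ 18·29: 18·29 = 522 ≡ 30. So 29^9 ≡ 30 (mod 41).
Hence ψ⁻¹(29) = 30.

30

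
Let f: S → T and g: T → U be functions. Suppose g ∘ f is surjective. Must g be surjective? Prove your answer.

surjective

Let c ∈ U. Since g ∘ f is surjective, some a ∈ S has g(f(a)) = c. Then b = f(a) ∈ T satisfies g(b) = c. So g is surjective.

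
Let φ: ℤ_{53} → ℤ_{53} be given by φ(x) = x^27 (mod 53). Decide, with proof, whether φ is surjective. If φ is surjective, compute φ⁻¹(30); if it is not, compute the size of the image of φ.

Since 53 is prime, the nonzero elements of ℤ_{53} form a cyclic group of order 52.
As gcd(27, 52) = 1, raising to the 27th power is a bijection on this group: if a^27 ≡ b^27 then (ab^{−1})^27 = 1, and the only element of order dividing gcd(27, 52) = 1 is 1, so a = b.
With φ(0) = 0 this makes φ injective on all of ℤ_{53}, hence bijective (finite equal-size domain and codomain). In particular φ is surjective.
Since φ is surjective, we find the preimage of 30. The inverse of x ↦ x^27 on (ℤ_{53})^× is x ↦ x^27, because 27·27 = 729 = 14·52 + 1 ≡ 1 (mod 52) and x^{52} = 1 for x ≠ 0 (Fermat). So φ⁻¹(30) = 30^27 mod 53.
Repeated squaring mod 53: 30^1 ≡ 30, 30^2 ≡ 30² = 900 ≡ 52, 30^4 ≡ 52² = 2704 ≡ 1, 30^8 ≡ 1² = 1, 30^16 ≡ 1² = 1. Since 27 = 16 + 8 + 2 + 1, 30^27 ≡ 1·1·52·30: 1·1 = 1, then 1·52 = 52, then 52·30 = 1560 ≡ 23. So 30^27 ≡ 23 (mod 53).
Hence φ⁻¹(30) = 23.

23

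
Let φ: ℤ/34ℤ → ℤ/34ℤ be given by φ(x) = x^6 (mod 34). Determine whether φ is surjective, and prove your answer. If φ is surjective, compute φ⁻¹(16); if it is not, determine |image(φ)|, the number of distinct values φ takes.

18

φ(16): Repeated squaring mod 34: 16^1 ≡ 16, 16^2 ≡ 16² = 256 ≡ 18, 16^4 ≡ 18² = 324 ≡ 18. Since 6 = 4 + 2, 16^6 ≡ 18·18: 18·18 = 324 ≡ 18. So 16^6 ≡ 18 (mod 34).
φ(18): Repeated squaring mod 34: 18^1 ≡ 18, 18^2 ≡ 18² = 324 ≡ 18, 18^4 ≡ 18² = 324 ≡ 18. Since 6 = 4 + 2, 18^6 ≡ 18·18: 18·18 = 324 ≡ 18. So 18^6 ≡ 18 (mod 34).
So φ(16) = φ(18) = 18 while 16 ≠ 18, so φ is not injective.
A non-injective map from the 34-element set ℤ/34ℤ to itself takes at most 33 distinct values, so it cannot be surjective. So φ is not surjective.
Since φ is not surjective, we determine |image(φ)|. Computing x^6 mod 34 for each x (by repeated squaring, reducing mod 34 at every step), the values φ(0), φ(1), …, φ(33) are: 0, 1, 30, 15, 16, 19, 8, 9, 4, 21, 26, 25, 2, 33, 32, 13, 18, 17, 18, 13, 32, 33, 2, 25, 26, 21, 4, 9, 8, 19, 16, 15, 30, 1.
The distinct values are {0, 1, 2, 4, 8, 9, 13, 15, 16, 17, 18, 19, 21, 25, 26, 30, 32, 33}; there are 18 of them.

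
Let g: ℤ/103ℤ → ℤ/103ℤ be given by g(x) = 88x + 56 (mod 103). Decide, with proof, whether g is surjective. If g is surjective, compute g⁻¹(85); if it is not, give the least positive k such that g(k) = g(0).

Since gcd(88, 103) = 1, 88 is invertible modulo 103. Euclid's algorithm: 103 = 1·88 + 15, 88 = 5·15 + 13, 15 = 1·13 + 2, 13 = 6·2 + 1; back-substituting gives 1 = 48·88 − 41·103, so 88⁻¹ ≡ 48 (mod 103).
For any y ∈ ℤ/103ℤ, x = 48(y − 56) mod 103 satisfies g(x) = 88·48(y − 56) + 56 ≡ y (since 88·48 ≡ 1 mod 103). So every y has a preimage.
Therefore g is surjective.
Since g is surjective, we compute g⁻¹(85): solve 88x + 56 ≡ 85 (mod 103), i.e. 88x ≡ 29 (mod 103).
Multiplying by 88⁻¹ = 48 gives x ≡ 48·29 = 1392 = 13·103 + 53 ≡ 53 (mod 103).
Check: g(53) = 88·53 + 56 = 4720 = 45·103 + 85 ≡ 85 (mod 103).

53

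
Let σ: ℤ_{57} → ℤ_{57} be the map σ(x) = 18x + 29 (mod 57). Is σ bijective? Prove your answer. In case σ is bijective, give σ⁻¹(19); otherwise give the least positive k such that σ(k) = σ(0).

19

We have gcd(18, 57) = 3 > 1. Taking u = 0 and v = 19: σ(0) = 29 and σ(19) = 18·19 + 29 = 371 ≡ 29 (mod 57).
So σ(0) = σ(19) while 0 ≠ 19, thus σ is not injective, hence not bijective.
Since σ is not bijective, we find the least positive k with σ(k) = σ(0): this means 18k ≡ 0 (mod 57), i.e. 57 ∣ 18k. Since gcd(18, 57) = 3, dividing through by 3 this holds exactly when 19 ∣ 6k, and as gcd(6, 19) = 1, exactly when 19 ∣ k.
The smallest positive such k is 19.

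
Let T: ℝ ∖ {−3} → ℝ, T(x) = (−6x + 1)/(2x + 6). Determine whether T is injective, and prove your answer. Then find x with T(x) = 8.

Suppose T(s) = T(t). Cross-multiplying: (−6s + 1)(2t + 6) = (−6t + 1)(2s + 6).
Expanding both sides and cancelling the symmetric terms leaves −38·(s − t) = 0. Since −38 ≠ 0, s = t. So T is injective.
Solving T(x) = 8: cross-multiplying gives −6x + 1 = 8(2x + 6), which rearranges to −22x = 47, so x = −47/22.

-47/22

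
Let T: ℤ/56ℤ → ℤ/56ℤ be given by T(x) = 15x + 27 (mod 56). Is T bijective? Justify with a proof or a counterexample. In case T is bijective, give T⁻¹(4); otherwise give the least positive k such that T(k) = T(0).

47

Suppose T(u) = T(v) in ℤ/56ℤ. Then 15u + 27 ≡ 15v + 27 (mod 56), thus 15(u − v) ≡ 0 (mod 56).
Since gcd(15, 56) = 1, 15 is invertible modulo 56, so u − v ≡ 0 (mod 56), i.e. u = v.
We now compute 15⁻¹ mod 56 explicitly. Euclid's algorithm: 56 = 3·15 + 11, 15 = 1·11 + 4, 11 = 2·4 + 3, 4 = 1·3 + 1; back-substituting gives 1 = 15·15 − 4·56, so 15⁻¹ ≡ 15 (mod 56).
Then y ↦ 15(y − 27) is a two-sided inverse to T, so every y ∈ ℤ/56ℤ has a preimage.
Thus T is bijective.
Since T is bijective, we find T⁻¹(4): we need 15x ≡ 4 − 27 ≡ 33 (mod 56). Using 15⁻¹ = 15: x ≡ 15·33 = 495 = 8·56 + 47, so x = 47.
Check: T(47) = 15·47 + 27 = 732 = 13·56 + 4 ≡ 4 (mod 56).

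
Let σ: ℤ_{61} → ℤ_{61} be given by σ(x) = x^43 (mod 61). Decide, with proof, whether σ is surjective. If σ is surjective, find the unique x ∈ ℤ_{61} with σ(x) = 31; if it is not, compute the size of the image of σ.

Since 61 is prime, the nonzero elements of ℤ_{61} form a cyclic group of order 60.
As gcd(43, 60) = 1, raising to the 43rd power is a bijection on this group: if u^43 ≡ v^43 then (uv^{−1})^43 = 1, and the only element of order dividing gcd(43, 60) = 1 is 1, so u = v.
With σ(0) = 0 this makes σ injective on all of ℤ_{61}, hence bijective (finite equal-size domain and codomain). In particular σ is surjective.
Since σ is surjective, we find the preimage of 31. The inverse of x ↦ x^43 on (ℤ_{61})^× is x ↦ x^7, because 43·7 = 301 = 5·60 + 1 ≡ 1 (mod 60) and x^{60} = 1 for x ≠ 0 (Fermat). So σ⁻¹(31) = 31^7 mod 61.
Repeated squaring mod 61: 31^1 ≡ 31, 31^2 ≡ 31² = 961 ≡ 46, 31^4 ≡ 46² = 2116 ≡ 42. Since 7 = 4 + 2 + 1, 31^7 ≡ 42·46·31: 42·46 = 1932 ≡ 41, then 41·31 = 1271 ≡ 51. So 31^7 ≡ 51 (mod 61).
Hence σ⁻¹(31) = 51.

51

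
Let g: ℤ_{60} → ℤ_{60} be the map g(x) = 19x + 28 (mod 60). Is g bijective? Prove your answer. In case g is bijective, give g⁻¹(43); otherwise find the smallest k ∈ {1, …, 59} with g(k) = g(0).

45

Suppose g(x_1) = g(x_2) in ℤ_{60}. Then 19x_1 + 28 ≡ 19x_2 + 28 (mod 60), so 19(x_1 − x_2) ≡ 0 (mod 60).
Since gcd(19, 60) = 1, 19 is invertible modulo 60, therefore x_1 − x_2 ≡ 0 (mod 60), i.e. x_1 = x_2.
We now compute 19⁻¹ mod 60 explicitly. Euclid's algorithm: 60 = 3·19 + 3, 19 = 6·3 + 1; back-substituting gives 1 = 19·19 − 6·60, so 19⁻¹ ≡ 19 (mod 60).
Then y ↦ 19(y − 28) is a two-sided inverse to g, so every y ∈ ℤ_{60} has a preimage.
So g is bijective.
Since g is bijective, we compute g⁻¹(43): solve 19x + 28 ≡ 43 (mod 60), i.e. 19x ≡ 15 (mod 60).
Multiplying by 19⁻¹ = 19 gives x ≡ 19·15 = 285 = 4·60 + 45 ≡ 45 (mod 60).
Check: g(45) = 19·45 + 28 = 883 = 14·60 + 43 ≡ 43 (mod 60).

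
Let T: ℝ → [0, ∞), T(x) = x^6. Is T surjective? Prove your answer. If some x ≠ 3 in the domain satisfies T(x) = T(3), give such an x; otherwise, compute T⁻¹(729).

For any y ∈ [0, ∞), x = y^{1/6} ∈ ℝ satisfies x^6 = y, so T is surjective.
For the follow-up, such an x exists: taking x = −3 ∈ ℝ gives T(−3) = 729 = T(3) with −3 ≠ 3.

-3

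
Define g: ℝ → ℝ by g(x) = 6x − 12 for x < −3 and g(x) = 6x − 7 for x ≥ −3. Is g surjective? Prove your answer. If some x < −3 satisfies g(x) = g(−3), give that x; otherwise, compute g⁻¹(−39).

Both pieces are strictly increasing (slopes 6 and 6), so each is injective on its own interval.
The left piece maps (−∞, −3) onto (−∞, −30); the right piece maps [−3, ∞) onto [−25, ∞).
The union (−∞, −30) ∪ [−25, ∞) omits the interval between −30 and −25; in particular −30 has no preimage. So g is not surjective.
Because the two images are disjoint, no x < −3 has g(x) = g(−3), so we compute g⁻¹(−39): −39 lies in (−∞, −30), so solve 6x − 12 = −39: x = (−39 + 12)/6 = −9/2.

-9/2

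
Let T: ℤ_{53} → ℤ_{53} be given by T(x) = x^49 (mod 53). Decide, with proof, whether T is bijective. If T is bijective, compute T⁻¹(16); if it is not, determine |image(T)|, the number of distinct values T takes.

28

Since 53 is prime, the nonzero elements of ℤ_{53} form a cyclic group of order 52.
As gcd(49, 52) = 1, raising to the 49th power is a bijection on this group: if a^49 ≡ b^49 then (ab^{−1})^49 = 1, and the only element of order dividing gcd(49, 52) = 1 is 1, so a = b.
With T(0) = 0 this makes T injective on all of ℤ_{53}, hence bijective (finite equal-size domain and codomain). In particular T is bijective.
Since T is bijective, we find the preimage of 16. The inverse of x ↦ x^49 on (ℤ_{53})^× is x ↦ x^17, because 49·17 = 833 = 16·52 + 1 ≡ 1 (mod 52) and x^{52} = 1 for x ≠ 0 (Fermat). So T⁻¹(16) = 16^17 mod 53.
Repeated squaring mod 53: 16^1 ≡ 16, 16^2 ≡ 16² = 256 ≡ 44, 16^4 ≡ 44² = 1936 ≡ 28, 16^8 ≡ 28² = 784 ≡ 42, 16^16 ≡ 42² = 1764 ≡ 15. Since 17 = 16 + 1, 16^17 ≡ 15·16: 15·16 = 240 ≡ 28. So 16^17 ≡ 28 (mod 53).
Hence T⁻¹(16) = 28.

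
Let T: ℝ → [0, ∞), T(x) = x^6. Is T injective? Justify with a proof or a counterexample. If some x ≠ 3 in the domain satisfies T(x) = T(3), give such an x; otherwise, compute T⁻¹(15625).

-3

T(3) = 729 = (−3)^6 = T(−3) (since 6 is even), with 3 ≠ −3. So T is not injective.
For the follow-up, such an x exists: taking x = −3 ∈ ℝ gives T(−3) = 729 = T(3) with −3 ≠ 3.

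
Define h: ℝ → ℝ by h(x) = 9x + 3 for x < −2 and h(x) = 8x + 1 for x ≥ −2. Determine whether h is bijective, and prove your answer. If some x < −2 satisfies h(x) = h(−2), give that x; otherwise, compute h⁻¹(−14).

-15/8

Both pieces are strictly increasing (slopes 9 and 8), so each is injective on its own interval.
The left piece maps (−∞, −2) onto (−∞, −15); the right piece maps [−2, ∞) onto [−15, ∞).
Since −15 = −15, the images partition ℝ: h is injective and surjective, hence bijective.
Because the two images are disjoint, no x < −2 has h(x) = h(−2), so we compute h⁻¹(−14): −14 lies in [−15, ∞), so solve 8x + 1 = −14: x = (−14 − 1)/8 = −15/8.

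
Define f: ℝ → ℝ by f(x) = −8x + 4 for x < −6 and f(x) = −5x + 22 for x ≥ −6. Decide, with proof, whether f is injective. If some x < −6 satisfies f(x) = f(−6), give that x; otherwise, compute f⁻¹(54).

Both pieces are strictly decreasing (slopes −8 and −5), so each is injective on its own interval.
The left piece maps (−∞, −6) onto (52, ∞); the right piece maps [−6, ∞) onto (−∞, 52].
These images are disjoint, so no value is attained by both pieces. Thus f is injective.
Because the two images are disjoint, no x < −6 has f(x) = f(−6), so we compute f⁻¹(54): 54 lies in (52, ∞), so solve −8x + 4 = 54: x = (54 − 4)/(−8) = −25/4.

-25/4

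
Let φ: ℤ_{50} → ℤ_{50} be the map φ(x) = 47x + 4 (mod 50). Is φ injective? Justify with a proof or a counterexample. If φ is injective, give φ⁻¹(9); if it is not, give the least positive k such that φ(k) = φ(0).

15

If φ(u) = φ(v), then 47u ≡ 47v (mod 50). Because gcd(47, 50) = 1, we may cancel 47 to get u ≡ v (mod 50).
Hence φ is injective.
We now compute 47⁻¹ mod 50 explicitly. Euclid's algorithm: 50 = 1·47 + 3, 47 = 15·3 + 2, 3 = 1·2 + 1; back-substituting gives 1 = 33·47 − 31·50, so 47⁻¹ ≡ 33 (mod 50).
Since φ is injective, we find φ⁻¹(9): we need 47x ≡ 9 − 4 ≡ 5 (mod 50). Using 47⁻¹ = 33: x ≡ 33·5 = 165 = 3·50 + 15, so x = 15.
Check: φ(15) = 47·15 + 4 = 709 = 14·50 + 9 ≡ 9 (mod 50).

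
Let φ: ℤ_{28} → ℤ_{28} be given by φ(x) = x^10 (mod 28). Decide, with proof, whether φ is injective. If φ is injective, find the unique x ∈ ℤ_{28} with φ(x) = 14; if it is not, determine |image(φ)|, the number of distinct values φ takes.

8

φ(6): Repeated squaring mod 28: 6^1 ≡ 6, 6^2 ≡ 6² = 36 ≡ 8, 6^4 ≡ 8² = 64 ≡ 8, 6^8 ≡ 8² = 64 ≡ 8. Since 10 = 8 + 2, 6^10 ≡ 8·8: 8·8 = 64 ≡ 8. So 6^10 ≡ 8 (mod 28).
φ(8): Repeated squaring mod 28: 8^1 ≡ 8, 8^2 ≡ 8² = 64 ≡ 8, 8^4 ≡ 8² = 64 ≡ 8, 8^8 ≡ 8² = 64 ≡ 8. Since 10 = 8 + 2, 8^10 ≡ 8·8: 8·8 = 64 ≡ 8. So 8^10 ≡ 8 (mod 28).
So φ(6) = φ(8) = 8 while 6 ≠ 8, thus φ is not injective.
Since φ is not injective, we determine |image(φ)|. Computing x^10 mod 28 for each x (by repeated squaring, reducing mod 28 at every step), the values φ(0), φ(1), …, φ(27) are: 0, 1, 16, 25, 4, 9, 8, 21, 8, 9, 4, 25, 16, 1, 0, 1, 16, 25, 4, 9, 8, 21, 8, 9, 4, 25, 16, 1.
The distinct values are {0, 1, 4, 8, 9, 16, 21, 25}; there are 8 of them.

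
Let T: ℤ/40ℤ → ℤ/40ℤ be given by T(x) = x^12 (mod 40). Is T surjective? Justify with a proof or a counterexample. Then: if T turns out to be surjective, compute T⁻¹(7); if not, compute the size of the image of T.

T(1) = 1^12 = 1.
T(3): Repeated squaring mod 40: 3^1 ≡ 3, 3^2 ≡ 3² = 9, 3^4 ≡ 9² = 81 ≡ 1, 3^8 ≡ 1² = 1. Since 12 = 8 + 4, 3^12 ≡ 1·1: 1·1 = 1. So 3^12 ≡ 1 (mod 40).
So T(1) = T(3) = 1 while 1 ≠ 3, hence T is not injective.
A non-injective map from the 40-element set ℤ/40ℤ to itself takes at most 39 distinct values, so it cannot be surjective. Therefore T is not surjective.
Since T is not surjective, we determine |image(T)|. Computing x^12 mod 40 for each x (by repeated squaring, reducing mod 40 at every step), the values T(0), T(1), …, T(39) are: 0, 1, 16, 1, 16, 25, 16, 1, 16, 1, 0, 1, 16, 1, 16, 25, 16, 1, 16, 1, 0, 1, 16, 1, 16, 25, 16, 1, 16, 1, 0, 1, 16, 1, 16, 25, 16, 1, 16, 1.
The distinct values are {0, 1, 16, 25}; there are 4 of them.

4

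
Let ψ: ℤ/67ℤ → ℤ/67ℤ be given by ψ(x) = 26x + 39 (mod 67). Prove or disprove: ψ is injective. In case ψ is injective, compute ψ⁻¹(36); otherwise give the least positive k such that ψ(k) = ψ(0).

If ψ(u) = ψ(v), then 26u ≡ 26v (mod 67). Because gcd(26, 67) = 1, we may cancel 26 to get u ≡ v (mod 67).
Hence ψ is injective.
We now compute 26⁻¹ mod 67 explicitly. Euclid's algorithm: 67 = 2·26 + 15, 26 = 1·15 + 11, 15 = 1·11 + 4, 11 = 2·4 + 3, 4 = 1·3 + 1; back-substituting gives 1 = 49·26 − 19·67, so 26⁻¹ ≡ 49 (mod 67).
Since ψ is injective, we compute ψ⁻¹(36): solve 26x + 39 ≡ 36 (mod 67), i.e. 26x ≡ 64 (mod 67).
Multiplying by 26⁻¹ = 49 gives x ≡ 49·64 = 3136 = 46·67 + 54 ≡ 54 (mod 67).
Check: ψ(54) = 26·54 + 39 = 1443 = 21·67 + 36 ≡ 36 (mod 67).

54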